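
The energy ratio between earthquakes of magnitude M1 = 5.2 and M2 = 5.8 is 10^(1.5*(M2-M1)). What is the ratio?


M2 - M1 = 5.8 - 5.2 = 0.6
1.5 * 0.6 = 0.9
ratio = 10^0.9 = 7.94

7.94


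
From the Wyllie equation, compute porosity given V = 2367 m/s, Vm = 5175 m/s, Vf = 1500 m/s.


1/V - 1/Vm = 1/2367 - 1/5175 = 0.00022924
1/Vf - 1/Vm = 1/1500 - 1/5175 = 0.00047343
phi = 0.00022924 / 0.00047343 = 0.4842

0.4842


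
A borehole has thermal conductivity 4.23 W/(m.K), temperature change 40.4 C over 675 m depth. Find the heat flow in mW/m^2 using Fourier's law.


q = k * dT / dz * 1000
= 4.23 * 40.4 / 675 * 1000
= 0.253173 * 1000
= 253.1733 mW/m^2

253.1733


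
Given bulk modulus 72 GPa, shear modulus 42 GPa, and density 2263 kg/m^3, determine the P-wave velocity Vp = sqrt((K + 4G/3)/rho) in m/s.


First compute the effective modulus:
K + 4G/3 = 72e9 + 4*42e9/3 = 128000000000.0 Pa
Then divide by density:
128000000000.0 / 2263 = 56562085.7269 Pa/(kg/m^3)
Take the square root:
Vp = sqrt(56562085.7269) = 7520.78 m/s

7520.78


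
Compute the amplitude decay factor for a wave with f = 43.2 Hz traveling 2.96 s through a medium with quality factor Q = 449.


pi*f*t/Q = pi*43.2*2.96/449 = 0.894703
A/A0 = exp(-0.894703) = 0.408729

0.408729


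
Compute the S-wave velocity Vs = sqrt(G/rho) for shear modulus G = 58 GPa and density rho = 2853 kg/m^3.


Convert G to Pa: G = 58e9 Pa
Compute G/rho = 58e9 / 2853 = 20329477.7427
Vs = sqrt(20329477.7427) = 4508.82 m/s

4508.82


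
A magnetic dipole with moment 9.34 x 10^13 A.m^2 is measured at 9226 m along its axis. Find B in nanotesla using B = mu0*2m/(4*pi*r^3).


m = 9.34 x 10^13 = 93400000000000 A.m^2
2m = 186800000000000 A.m^2
r^3 = 9226^3 = 785308595176
B = (4pi*10^-7) * 186800000000000 / (4*pi * 785308595176) * 1e9
= 234739803.076229 / 9868478853623.37 * 1e9
= 23786.8274 nT

23786.8274


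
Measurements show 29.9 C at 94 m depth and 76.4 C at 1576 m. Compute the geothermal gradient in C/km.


dT = 76.4 - 29.9 = 46.5 C
dz = 1576 - 94 = 1482 m
gradient = dT/dz * 1000 = 46.5/1482 * 1000 = 31.3765 C/km

31.3765


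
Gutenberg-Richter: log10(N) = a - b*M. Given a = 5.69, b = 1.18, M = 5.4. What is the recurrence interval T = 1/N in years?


log10(N) = 5.69 - 1.18*5.4 = -0.682
N = 10^-0.682 = 0.20797
T = 1/N = 1/0.20797 = 4.8084 years

4.8084


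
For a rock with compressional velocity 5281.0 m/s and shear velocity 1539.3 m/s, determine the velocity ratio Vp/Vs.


Vp/Vs = 5281.0 / 1539.3
= 3.4308

3.4308


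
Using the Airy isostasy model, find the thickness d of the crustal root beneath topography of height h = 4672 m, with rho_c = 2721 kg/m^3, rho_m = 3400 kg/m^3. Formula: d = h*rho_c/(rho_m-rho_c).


rho_m - rho_c = 3400 - 2721 = 679
d = 4672 * 2721 / 679
= 12712512 / 679
= 18722.4 m

18722.4


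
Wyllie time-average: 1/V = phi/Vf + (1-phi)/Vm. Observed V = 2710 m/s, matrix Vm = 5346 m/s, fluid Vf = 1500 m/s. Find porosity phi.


1/V - 1/Vm = 1/2710 - 1/5346 = 0.00018195
1/Vf - 1/Vm = 1/1500 - 1/5346 = 0.00047961
phi = 0.00018195 / 0.00047961 = 0.3794

0.3794


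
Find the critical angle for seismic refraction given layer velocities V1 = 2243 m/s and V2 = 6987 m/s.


V1/V2 = 2243/6987 = 0.321025
theta_c = arcsin(0.321025) = 18.7249 degrees

18.7249


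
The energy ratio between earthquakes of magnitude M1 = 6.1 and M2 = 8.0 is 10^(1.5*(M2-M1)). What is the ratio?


M2 - M1 = 8.0 - 6.1 = 1.9
1.5 * 1.9 = 2.85
ratio = 10^2.85 = 707.95

707.95


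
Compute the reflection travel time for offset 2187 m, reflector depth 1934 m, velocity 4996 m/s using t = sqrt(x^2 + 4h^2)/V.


x^2 + 4h^2 = 2187^2 + 4*1934^2 = 4782969 + 14961424 = 19744393
sqrt(19744393) = 4443.4663
t = 4443.4663 / 4996 = 0.8894 s

0.8894


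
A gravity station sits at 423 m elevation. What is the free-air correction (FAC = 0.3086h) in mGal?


FAC = 0.3086 * h
= 0.3086 * 423
= 130.5378 mGal

130.5378


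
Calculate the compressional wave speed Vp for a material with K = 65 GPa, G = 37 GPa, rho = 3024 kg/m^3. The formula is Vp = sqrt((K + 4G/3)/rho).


First compute the effective modulus:
K + 4G/3 = 65e9 + 4*37e9/3 = 114333333333.33 Pa
Then divide by density:
114333333333.33 / 3024 = 37808641.9753 Pa/(kg/m^3)
Take the square root:
Vp = sqrt(37808641.9753) = 6148.87 m/s

6148.87


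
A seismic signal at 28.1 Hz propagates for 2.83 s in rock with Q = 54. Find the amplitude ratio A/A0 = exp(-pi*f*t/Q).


pi*f*t/Q = pi*28.1*2.83/54 = 4.626461
A/A0 = exp(-4.626461) = 0.009789

0.009789


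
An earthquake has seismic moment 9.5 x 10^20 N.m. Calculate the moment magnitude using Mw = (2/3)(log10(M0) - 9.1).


log10(M0) = log10(9.5 x 10^20) = 20.9777
Mw = 2/3 * (20.9777 - 9.1)
= 2/3 * 11.8777
= 7.92

7.92


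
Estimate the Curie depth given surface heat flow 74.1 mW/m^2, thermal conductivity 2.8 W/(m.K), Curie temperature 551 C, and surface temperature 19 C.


T_Curie - T_surf = 551 - 19 = 532 C
Convert q to W/m^2: 74.1 mW/m^2 = 0.0741 W/m^2
d = 532 * 2.8 / 0.0741 = 20102.56 m

20102.56


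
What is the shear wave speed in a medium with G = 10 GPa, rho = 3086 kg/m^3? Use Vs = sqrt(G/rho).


Convert G to Pa: G = 10e9 Pa
Compute G/rho = 10e9 / 3086 = 3240440.6999
Vs = sqrt(3240440.6999) = 1800.12 m/s

1800.12


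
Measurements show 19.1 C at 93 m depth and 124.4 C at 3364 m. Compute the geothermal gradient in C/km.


dT = 124.4 - 19.1 = 105.3 C
dz = 3364 - 93 = 3271 m
gradient = dT/dz * 1000 = 105.3/3271 * 1000 = 32.192 C/km

32.192


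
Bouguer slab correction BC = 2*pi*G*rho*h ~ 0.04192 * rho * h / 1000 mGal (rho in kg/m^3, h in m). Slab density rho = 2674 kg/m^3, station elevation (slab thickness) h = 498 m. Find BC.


BC = 0.04192 * rho * h / 1000
= 0.04192 * 2674 * 498 / 1000
= 55.8229 mGal

55.8229


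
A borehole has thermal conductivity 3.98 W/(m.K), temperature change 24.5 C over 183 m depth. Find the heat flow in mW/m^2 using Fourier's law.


q = k * dT / dz * 1000
= 3.98 * 24.5 / 183 * 1000
= 0.532842 * 1000
= 532.8415 mW/m^2

532.8415


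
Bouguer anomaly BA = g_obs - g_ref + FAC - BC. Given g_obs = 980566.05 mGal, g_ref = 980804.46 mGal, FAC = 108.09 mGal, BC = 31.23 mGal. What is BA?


BA = g_obs - g_ref + FAC - BC
= 980566.05 - 980804.46 + 108.09 - 31.23
= -161.55 mGal

-161.55


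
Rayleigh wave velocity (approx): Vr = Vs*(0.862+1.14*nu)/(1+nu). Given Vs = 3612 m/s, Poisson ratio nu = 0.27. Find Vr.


Numerator factor = 0.862 + 1.14*0.27 = 1.1698
Denominator = 1 + 0.27 = 1.27
Vr = 3612 * 1.1698 / 1.27 = 3327.02 m/s

3327.02


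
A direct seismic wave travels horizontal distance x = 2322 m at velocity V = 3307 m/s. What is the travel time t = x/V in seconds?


t = x / V
= 2322 / 3307
= 0.7021 s

0.7021


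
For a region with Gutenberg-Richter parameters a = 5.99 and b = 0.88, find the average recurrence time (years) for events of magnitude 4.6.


log10(N) = 5.99 - 0.88*4.6 = 1.942
N = 10^1.942 = 87.498378
T = 1/N = 1/87.498378 = 0.0114 years

0.0114


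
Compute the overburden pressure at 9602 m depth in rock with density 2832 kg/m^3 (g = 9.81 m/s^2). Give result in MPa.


P = rho * g * z / 1e6
= 2832 * 9.81 * 9602 / 1e6
= 266761995.84 / 1e6
= 266.762 MPa

266.762


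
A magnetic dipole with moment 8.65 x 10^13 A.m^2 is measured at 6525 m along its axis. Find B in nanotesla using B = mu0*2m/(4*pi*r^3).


m = 8.65 x 10^13 = 86500000000000 A.m^2
2m = 173000000000000 A.m^2
r^3 = 6525^3 = 277805953125
B = (4pi*10^-7) * 173000000000000 / (4*pi * 277805953125) * 1e9
= 217398211.628414 / 3491012565844.04 * 1e9
= 62273.6835 nT

62273.6835


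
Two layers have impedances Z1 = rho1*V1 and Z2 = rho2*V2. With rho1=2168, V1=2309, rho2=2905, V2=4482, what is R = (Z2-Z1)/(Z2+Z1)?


Z1 = 2168 * 2309 = 5005912
Z2 = 2905 * 4482 = 13020210
R = (13020210 - 5005912) / (13020210 + 5005912) = 8014298 / 18026122 = 0.4446

0.4446


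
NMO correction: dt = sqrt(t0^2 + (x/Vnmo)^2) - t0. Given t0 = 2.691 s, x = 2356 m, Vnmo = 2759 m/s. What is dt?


x/Vnmo = 2356/2759 = 0.853933
(x/Vnmo)^2 = 0.729201
t0^2 = 7.241481
sqrt(7.241481 + 0.729201) = 2.82324
dt = 2.82324 - 2.691 = 0.13224

0.13224


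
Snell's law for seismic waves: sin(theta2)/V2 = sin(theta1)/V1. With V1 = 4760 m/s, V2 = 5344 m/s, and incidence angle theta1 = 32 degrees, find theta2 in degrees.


sin(theta1) = sin(32 deg) = 0.529919
sin(theta2) = V2/V1 * sin(theta1) = 5344/4760 * 0.529919 = 0.594935
theta2 = arcsin(0.594935) = 36.508 degrees

36.508


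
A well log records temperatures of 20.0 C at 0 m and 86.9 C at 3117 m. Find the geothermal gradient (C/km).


dT = 86.9 - 20.0 = 66.9 C
dz = 3117 - 0 = 3117 m
gradient = dT/dz * 1000 = 66.9/3117 * 1000 = 21.4629 C/km

21.4629


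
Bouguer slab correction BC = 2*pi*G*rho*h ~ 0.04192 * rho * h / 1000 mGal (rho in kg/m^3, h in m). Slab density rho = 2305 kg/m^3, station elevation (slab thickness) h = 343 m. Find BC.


BC = 0.04192 * rho * h / 1000
= 0.04192 * 2305 * 343 / 1000
= 33.1426 mGal

33.1426


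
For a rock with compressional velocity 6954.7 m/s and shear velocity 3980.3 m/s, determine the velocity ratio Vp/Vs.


Vp/Vs = 6954.7 / 3980.3
= 1.7473

1.7473


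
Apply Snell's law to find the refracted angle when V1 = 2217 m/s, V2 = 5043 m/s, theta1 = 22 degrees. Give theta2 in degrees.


sin(theta1) = sin(22 deg) = 0.374607
sin(theta2) = V2/V1 * sin(theta1) = 5043/2217 * 0.374607 = 0.852116
theta2 = arcsin(0.852116) = 58.4426 degrees

58.4426


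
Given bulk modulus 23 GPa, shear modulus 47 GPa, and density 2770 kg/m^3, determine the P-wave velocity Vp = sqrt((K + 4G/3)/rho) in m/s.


First compute the effective modulus:
K + 4G/3 = 23e9 + 4*47e9/3 = 85666666666.67 Pa
Then divide by density:
85666666666.67 / 2770 = 30926594.4645 Pa/(kg/m^3)
Take the square root:
Vp = sqrt(30926594.4645) = 5561.17 m/s

5561.17


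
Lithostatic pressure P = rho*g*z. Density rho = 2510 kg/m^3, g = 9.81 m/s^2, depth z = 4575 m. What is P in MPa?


P = rho * g * z / 1e6
= 2510 * 9.81 * 4575 / 1e6
= 112650682.5 / 1e6
= 112.6507 MPa

112.6507


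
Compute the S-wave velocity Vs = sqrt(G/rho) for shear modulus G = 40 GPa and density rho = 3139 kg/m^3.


Convert G to Pa: G = 40e9 Pa
Compute G/rho = 40e9 / 3139 = 12742911.7553
Vs = sqrt(12742911.7553) = 3569.72 m/s

3569.72


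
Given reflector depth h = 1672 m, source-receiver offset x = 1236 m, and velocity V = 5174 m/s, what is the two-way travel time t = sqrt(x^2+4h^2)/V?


x^2 + 4h^2 = 1236^2 + 4*1672^2 = 1527696 + 11182336 = 12710032
sqrt(12710032) = 3565.1132
t = 3565.1132 / 5174 = 0.689 s

0.689


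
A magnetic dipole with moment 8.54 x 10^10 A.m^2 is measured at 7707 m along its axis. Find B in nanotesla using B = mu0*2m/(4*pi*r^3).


m = 8.54 x 10^10 = 85400000000 A.m^2
2m = 170800000000 A.m^2
r^3 = 7707^3 = 457779222243
B = (4pi*10^-7) * 170800000000 / (4*pi * 457779222243) * 1e9
= 214633.610093 / 5752623366258.63 * 1e9
= 37.3106 nT

37.3106


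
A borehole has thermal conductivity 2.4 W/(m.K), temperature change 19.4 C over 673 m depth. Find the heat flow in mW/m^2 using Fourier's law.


q = k * dT / dz * 1000
= 2.4 * 19.4 / 673 * 1000
= 0.069183 * 1000
= 69.1828 mW/m^2

69.1828


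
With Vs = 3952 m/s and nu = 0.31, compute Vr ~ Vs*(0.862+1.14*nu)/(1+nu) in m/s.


Numerator factor = 0.862 + 1.14*0.31 = 1.2154
Denominator = 1 + 0.31 = 1.31
Vr = 3952 * 1.2154 / 1.31 = 3666.61 m/s

3666.61


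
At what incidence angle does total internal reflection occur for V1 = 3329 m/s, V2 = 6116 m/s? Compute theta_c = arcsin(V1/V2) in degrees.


V1/V2 = 3329/6116 = 0.54431
theta_c = arcsin(0.54431) = 32.9775 degrees

32.9775


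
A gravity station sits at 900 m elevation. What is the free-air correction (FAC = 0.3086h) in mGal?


FAC = 0.3086 * h
= 0.3086 * 900
= 277.74 mGal

277.74


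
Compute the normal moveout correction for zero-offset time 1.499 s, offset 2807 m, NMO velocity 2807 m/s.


x/Vnmo = 2807/2807 = 1.0
(x/Vnmo)^2 = 1.0
t0^2 = 2.247001
sqrt(2.247001 + 1.0) = 1.801944
dt = 1.801944 - 1.499 = 0.302944

0.302944


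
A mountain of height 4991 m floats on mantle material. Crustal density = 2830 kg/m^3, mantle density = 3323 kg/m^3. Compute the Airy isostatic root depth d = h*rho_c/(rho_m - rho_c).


rho_m - rho_c = 3323 - 2830 = 493
d = 4991 * 2830 / 493
= 14124530 / 493
= 28650.16 m

28650.16


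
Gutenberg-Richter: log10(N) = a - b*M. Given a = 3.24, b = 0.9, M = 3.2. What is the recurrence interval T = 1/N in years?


log10(N) = 3.24 - 0.9*3.2 = 0.36
N = 10^0.36 = 2.290868
T = 1/N = 1/2.290868 = 0.4365 years

0.4365


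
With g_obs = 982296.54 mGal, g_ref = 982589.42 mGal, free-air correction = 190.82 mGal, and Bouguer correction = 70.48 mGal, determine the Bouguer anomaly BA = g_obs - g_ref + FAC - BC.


BA = g_obs - g_ref + FAC - BC
= 982296.54 - 982589.42 + 190.82 - 70.48
= -172.54 mGal

-172.54


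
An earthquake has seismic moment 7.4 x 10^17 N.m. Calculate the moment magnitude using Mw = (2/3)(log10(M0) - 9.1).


log10(M0) = log10(7.4 x 10^17) = 17.8692
Mw = 2/3 * (17.8692 - 9.1)
= 2/3 * 8.7692
= 5.85

5.85


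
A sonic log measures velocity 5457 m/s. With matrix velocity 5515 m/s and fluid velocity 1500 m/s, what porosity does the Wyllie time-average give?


1/V - 1/Vm = 1/5457 - 1/5515 = 1.93e-06
1/Vf - 1/Vm = 1/1500 - 1/5515 = 0.00048534
phi = 1.93e-06 / 0.00048534 = 0.004

0.004


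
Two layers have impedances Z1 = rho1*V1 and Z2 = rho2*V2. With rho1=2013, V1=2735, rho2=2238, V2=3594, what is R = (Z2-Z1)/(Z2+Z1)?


Z1 = 2013 * 2735 = 5505555
Z2 = 2238 * 3594 = 8043372
R = (8043372 - 5505555) / (8043372 + 5505555) = 2537817 / 13548927 = 0.1873

0.1873


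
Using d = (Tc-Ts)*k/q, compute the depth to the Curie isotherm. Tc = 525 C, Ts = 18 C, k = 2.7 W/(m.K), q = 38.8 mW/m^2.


T_Curie - T_surf = 525 - 18 = 507 C
Convert q to W/m^2: 38.8 mW/m^2 = 0.0388 W/m^2
d = 507 * 2.7 / 0.0388 = 35280.93 m

35280.93


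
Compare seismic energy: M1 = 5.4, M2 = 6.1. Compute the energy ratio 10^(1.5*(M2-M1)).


M2 - M1 = 6.1 - 5.4 = 0.7
1.5 * 0.7 = 1.05
ratio = 10^1.05 = 11.22

11.22


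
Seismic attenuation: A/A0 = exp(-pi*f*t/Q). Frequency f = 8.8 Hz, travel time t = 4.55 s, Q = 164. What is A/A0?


pi*f*t/Q = pi*8.8*4.55/164 = 0.767008
A/A0 = exp(-0.767008) = 0.4644

0.4644


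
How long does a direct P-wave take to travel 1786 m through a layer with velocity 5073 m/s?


t = x / V
= 1786 / 5073
= 0.3521 s

0.3521


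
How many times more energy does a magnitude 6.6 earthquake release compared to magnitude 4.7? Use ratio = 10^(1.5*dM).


M2 - M1 = 6.6 - 4.7 = 1.9
1.5 * 1.9 = 2.85
ratio = 10^2.85 = 707.95

707.95


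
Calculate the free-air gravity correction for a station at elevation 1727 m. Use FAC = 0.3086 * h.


FAC = 0.3086 * h
= 0.3086 * 1727
= 532.9522 mGal

532.9522


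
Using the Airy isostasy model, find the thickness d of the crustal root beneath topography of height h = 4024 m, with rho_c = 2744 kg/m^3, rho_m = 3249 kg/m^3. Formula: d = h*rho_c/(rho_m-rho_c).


rho_m - rho_c = 3249 - 2744 = 505
d = 4024 * 2744 / 505
= 11041856 / 505
= 21865.06 m

21865.06


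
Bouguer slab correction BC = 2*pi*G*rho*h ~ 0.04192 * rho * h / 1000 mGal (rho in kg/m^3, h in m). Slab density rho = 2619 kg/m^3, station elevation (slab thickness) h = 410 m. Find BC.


BC = 0.04192 * rho * h / 1000
= 0.04192 * 2619 * 410 / 1000
= 45.0133 mGal

45.0133


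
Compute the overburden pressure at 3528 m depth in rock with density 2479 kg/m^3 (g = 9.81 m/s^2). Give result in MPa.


P = rho * g * z / 1e6
= 2479 * 9.81 * 3528 / 1e6
= 85797396.72 / 1e6
= 85.7974 MPa

85.7974


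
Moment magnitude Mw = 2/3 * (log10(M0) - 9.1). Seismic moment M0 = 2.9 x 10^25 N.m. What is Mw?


log10(M0) = log10(2.9 x 10^25) = 25.4624
Mw = 2/3 * (25.4624 - 9.1)
= 2/3 * 16.3624
= 10.91

10.91


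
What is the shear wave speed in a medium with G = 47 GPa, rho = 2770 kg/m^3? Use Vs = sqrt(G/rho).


Convert G to Pa: G = 47e9 Pa
Compute G/rho = 47e9 / 2770 = 16967509.0253
Vs = sqrt(16967509.0253) = 4119.16 m/s

4119.16


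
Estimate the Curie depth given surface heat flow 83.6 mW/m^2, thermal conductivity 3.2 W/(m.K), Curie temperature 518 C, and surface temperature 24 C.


T_Curie - T_surf = 518 - 24 = 494 C
Convert q to W/m^2: 83.6 mW/m^2 = 0.0836 W/m^2
d = 494 * 3.2 / 0.0836 = 18909.09 m

18909.09


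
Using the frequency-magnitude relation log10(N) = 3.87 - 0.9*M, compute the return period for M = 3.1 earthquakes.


log10(N) = 3.87 - 0.9*3.1 = 1.08
N = 10^1.08 = 12.022644
T = 1/N = 1/12.022644 = 0.0832 years

0.0832


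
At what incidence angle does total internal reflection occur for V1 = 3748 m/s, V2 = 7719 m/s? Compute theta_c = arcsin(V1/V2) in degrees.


V1/V2 = 3748/7719 = 0.485555
theta_c = arcsin(0.485555) = 29.0488 degrees

29.0488


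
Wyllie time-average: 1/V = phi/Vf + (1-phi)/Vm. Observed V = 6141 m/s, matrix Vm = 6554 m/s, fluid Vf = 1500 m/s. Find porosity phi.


1/V - 1/Vm = 1/6141 - 1/6554 = 1.026e-05
1/Vf - 1/Vm = 1/1500 - 1/6554 = 0.00051409
phi = 1.026e-05 / 0.00051409 = 0.02

0.02


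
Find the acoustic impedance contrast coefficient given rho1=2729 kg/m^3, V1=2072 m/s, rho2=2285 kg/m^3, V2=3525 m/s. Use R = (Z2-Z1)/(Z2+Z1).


Z1 = 2729 * 2072 = 5654488
Z2 = 2285 * 3525 = 8054625
R = (8054625 - 5654488) / (8054625 + 5654488) = 2400137 / 13709113 = 0.1751

0.1751


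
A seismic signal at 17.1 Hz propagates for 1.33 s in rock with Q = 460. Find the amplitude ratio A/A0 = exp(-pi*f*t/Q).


pi*f*t/Q = pi*17.1*1.33/460 = 0.155324
A/A0 = exp(-0.155324) = 0.856137

0.856137


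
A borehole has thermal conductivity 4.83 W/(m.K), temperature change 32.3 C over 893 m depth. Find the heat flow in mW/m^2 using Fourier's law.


q = k * dT / dz * 1000
= 4.83 * 32.3 / 893 * 1000
= 0.174702 * 1000
= 174.7021 mW/m^2

174.7021


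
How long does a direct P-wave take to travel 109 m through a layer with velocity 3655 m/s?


t = x / V
= 109 / 3655
= 0.0298 s

0.0298


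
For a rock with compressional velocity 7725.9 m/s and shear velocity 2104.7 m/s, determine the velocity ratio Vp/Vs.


Vp/Vs = 7725.9 / 2104.7
= 3.6708

3.6708


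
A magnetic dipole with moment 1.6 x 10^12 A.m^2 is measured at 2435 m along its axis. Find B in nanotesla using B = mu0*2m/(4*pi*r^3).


m = 1.6 x 10^12 = 1600000000000 A.m^2
2m = 3200000000000 A.m^2
r^3 = 2435^3 = 14437662875
B = (4pi*10^-7) * 3200000000000 / (4*pi * 14437662875) * 1e9
= 4021238.596595 / 181429022492.42 * 1e9
= 22164.2521 nT

22164.2521


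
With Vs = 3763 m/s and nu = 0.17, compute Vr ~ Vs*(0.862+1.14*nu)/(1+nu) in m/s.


Numerator factor = 0.862 + 1.14*0.17 = 1.0558
Denominator = 1 + 0.17 = 1.17
Vr = 3763 * 1.0558 / 1.17 = 3395.71 m/s

3395.71


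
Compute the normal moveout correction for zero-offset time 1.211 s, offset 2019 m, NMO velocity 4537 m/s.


x/Vnmo = 2019/4537 = 0.445008
(x/Vnmo)^2 = 0.198032
t0^2 = 1.466521
sqrt(1.466521 + 0.198032) = 1.290176
dt = 1.290176 - 1.211 = 0.079176

0.079176


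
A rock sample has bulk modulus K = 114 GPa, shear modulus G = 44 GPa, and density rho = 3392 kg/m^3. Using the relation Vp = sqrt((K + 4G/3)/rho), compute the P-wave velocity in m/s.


First compute the effective modulus:
K + 4G/3 = 114e9 + 4*44e9/3 = 172666666666.67 Pa
Then divide by density:
172666666666.67 / 3392 = 50904088.0503 Pa/(kg/m^3)
Take the square root:
Vp = sqrt(50904088.0503) = 7134.71 m/s

7134.71


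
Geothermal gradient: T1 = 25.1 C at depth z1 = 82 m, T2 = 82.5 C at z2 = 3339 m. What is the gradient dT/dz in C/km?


dT = 82.5 - 25.1 = 57.4 C
dz = 3339 - 82 = 3257 m
gradient = dT/dz * 1000 = 57.4/3257 * 1000 = 17.6236 C/km

17.6236


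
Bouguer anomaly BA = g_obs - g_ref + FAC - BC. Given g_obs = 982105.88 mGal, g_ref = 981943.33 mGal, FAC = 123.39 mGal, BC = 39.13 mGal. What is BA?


BA = g_obs - g_ref + FAC - BC
= 982105.88 - 981943.33 + 123.39 - 39.13
= 246.81 mGal

246.81


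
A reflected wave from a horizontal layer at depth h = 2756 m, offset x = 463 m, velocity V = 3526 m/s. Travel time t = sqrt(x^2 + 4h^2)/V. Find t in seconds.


x^2 + 4h^2 = 463^2 + 4*2756^2 = 214369 + 30382144 = 30596513
sqrt(30596513) = 5531.4115
t = 5531.4115 / 3526 = 1.5687 s

1.5687


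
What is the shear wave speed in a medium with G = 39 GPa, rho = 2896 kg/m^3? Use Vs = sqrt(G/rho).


Convert G to Pa: G = 39e9 Pa
Compute G/rho = 39e9 / 2896 = 13466850.8287
Vs = sqrt(13466850.8287) = 3669.72 m/s

3669.72


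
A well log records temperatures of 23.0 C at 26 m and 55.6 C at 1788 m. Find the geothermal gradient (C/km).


dT = 55.6 - 23.0 = 32.6 C
dz = 1788 - 26 = 1762 m
gradient = dT/dz * 1000 = 32.6/1762 * 1000 = 18.5017 C/km

18.5017


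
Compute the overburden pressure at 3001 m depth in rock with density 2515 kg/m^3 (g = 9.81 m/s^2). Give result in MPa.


P = rho * g * z / 1e6
= 2515 * 9.81 * 3001 / 1e6
= 74041122.15 / 1e6
= 74.0411 MPa

74.0411


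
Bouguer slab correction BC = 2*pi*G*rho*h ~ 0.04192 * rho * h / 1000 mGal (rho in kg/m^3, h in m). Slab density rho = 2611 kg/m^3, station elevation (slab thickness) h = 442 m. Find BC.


BC = 0.04192 * rho * h / 1000
= 0.04192 * 2611 * 442 / 1000
= 48.3783 mGal

48.3783


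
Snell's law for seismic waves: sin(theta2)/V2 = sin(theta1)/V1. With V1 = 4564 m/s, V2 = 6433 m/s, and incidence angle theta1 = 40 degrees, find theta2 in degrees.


sin(theta1) = sin(40 deg) = 0.642788
sin(theta2) = V2/V1 * sin(theta1) = 6433/4564 * 0.642788 = 0.906015
theta2 = arcsin(0.906015) = 64.9603 degrees

64.9603


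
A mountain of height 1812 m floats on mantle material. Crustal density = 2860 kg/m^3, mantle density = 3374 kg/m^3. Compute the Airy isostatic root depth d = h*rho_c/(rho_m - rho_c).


rho_m - rho_c = 3374 - 2860 = 514
d = 1812 * 2860 / 514
= 5182320 / 514
= 10082.33 m

10082.33


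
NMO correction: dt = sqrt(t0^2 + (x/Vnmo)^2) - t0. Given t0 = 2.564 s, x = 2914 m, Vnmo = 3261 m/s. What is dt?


x/Vnmo = 2914/3261 = 0.893591
(x/Vnmo)^2 = 0.798505
t0^2 = 6.574096
sqrt(6.574096 + 0.798505) = 2.715253
dt = 2.715253 - 2.564 = 0.151253

0.151253


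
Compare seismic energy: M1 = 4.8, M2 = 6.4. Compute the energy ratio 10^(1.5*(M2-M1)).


M2 - M1 = 6.4 - 4.8 = 1.6
1.5 * 1.6 = 2.4
ratio = 10^2.4 = 251.19

251.19


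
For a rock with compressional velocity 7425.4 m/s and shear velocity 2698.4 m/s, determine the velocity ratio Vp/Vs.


Vp/Vs = 7425.4 / 2698.4
= 2.7518

2.7518


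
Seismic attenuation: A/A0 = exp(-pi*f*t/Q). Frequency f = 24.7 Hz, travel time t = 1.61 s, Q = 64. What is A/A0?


pi*f*t/Q = pi*24.7*1.61/64 = 1.952058
A/A0 = exp(-1.952058) = 0.141982

0.141982


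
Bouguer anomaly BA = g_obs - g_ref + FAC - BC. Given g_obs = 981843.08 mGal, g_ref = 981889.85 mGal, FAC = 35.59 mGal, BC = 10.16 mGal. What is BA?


BA = g_obs - g_ref + FAC - BC
= 981843.08 - 981889.85 + 35.59 - 10.16
= -21.34 mGal

-21.34


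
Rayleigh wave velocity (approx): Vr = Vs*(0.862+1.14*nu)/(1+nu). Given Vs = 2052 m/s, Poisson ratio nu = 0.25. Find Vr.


Numerator factor = 0.862 + 1.14*0.25 = 1.147
Denominator = 1 + 0.25 = 1.25
Vr = 2052 * 1.147 / 1.25 = 1882.92 m/s

1882.92


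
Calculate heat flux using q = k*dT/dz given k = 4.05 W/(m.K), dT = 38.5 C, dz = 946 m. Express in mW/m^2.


q = k * dT / dz * 1000
= 4.05 * 38.5 / 946 * 1000
= 0.164826 * 1000
= 164.8256 mW/m^2

164.8256


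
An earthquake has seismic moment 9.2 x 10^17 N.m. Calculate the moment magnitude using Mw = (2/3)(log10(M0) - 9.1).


log10(M0) = log10(9.2 x 10^17) = 17.9638
Mw = 2/3 * (17.9638 - 9.1)
= 2/3 * 8.8638
= 5.91

5.91


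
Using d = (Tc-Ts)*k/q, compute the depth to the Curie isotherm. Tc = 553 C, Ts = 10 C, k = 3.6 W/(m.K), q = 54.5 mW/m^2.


T_Curie - T_surf = 553 - 10 = 543 C
Convert q to W/m^2: 54.5 mW/m^2 = 0.0545 W/m^2
d = 543 * 3.6 / 0.0545 = 35867.89 m

35867.89


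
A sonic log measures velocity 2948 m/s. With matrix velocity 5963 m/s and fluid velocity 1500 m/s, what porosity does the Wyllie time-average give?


1/V - 1/Vm = 1/2948 - 1/5963 = 0.00017151
1/Vf - 1/Vm = 1/1500 - 1/5963 = 0.00049897
phi = 0.00017151 / 0.00049897 = 0.3437

0.3437


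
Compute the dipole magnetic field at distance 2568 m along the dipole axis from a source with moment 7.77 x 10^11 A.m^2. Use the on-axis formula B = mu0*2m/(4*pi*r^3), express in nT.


m = 7.77 x 10^11 = 777000000000 A.m^2
2m = 1554000000000 A.m^2
r^3 = 2568^3 = 16934994432
B = (4pi*10^-7) * 1554000000000 / (4*pi * 16934994432) * 1e9
= 1952813.993471 / 212811416384.62 * 1e9
= 9176.2652 nT

9176.2652


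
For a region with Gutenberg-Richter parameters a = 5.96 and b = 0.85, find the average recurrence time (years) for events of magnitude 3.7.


log10(N) = 5.96 - 0.85*3.7 = 2.815
N = 10^2.815 = 653.130553
T = 1/N = 1/653.130553 = 0.0015 years

0.0015


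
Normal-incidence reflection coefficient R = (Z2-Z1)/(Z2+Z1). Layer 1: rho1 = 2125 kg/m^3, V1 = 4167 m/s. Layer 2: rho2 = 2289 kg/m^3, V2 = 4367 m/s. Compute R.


Z1 = 2125 * 4167 = 8854875
Z2 = 2289 * 4367 = 9996063
R = (9996063 - 8854875) / (9996063 + 8854875) = 1141188 / 18850938 = 0.0605

0.0605


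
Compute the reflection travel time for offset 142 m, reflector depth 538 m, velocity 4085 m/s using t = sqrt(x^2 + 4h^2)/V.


x^2 + 4h^2 = 142^2 + 4*538^2 = 20164 + 1157776 = 1177940
sqrt(1177940) = 1085.3294
t = 1085.3294 / 4085 = 0.2657 s

0.2657


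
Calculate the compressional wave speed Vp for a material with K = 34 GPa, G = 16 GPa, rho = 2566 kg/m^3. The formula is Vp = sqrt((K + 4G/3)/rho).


First compute the effective modulus:
K + 4G/3 = 34e9 + 4*16e9/3 = 55333333333.33 Pa
Then divide by density:
55333333333.33 / 2566 = 21564042.6085 Pa/(kg/m^3)
Take the square root:
Vp = sqrt(21564042.6085) = 4643.71 m/s

4643.71


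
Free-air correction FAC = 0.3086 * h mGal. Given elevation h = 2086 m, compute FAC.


FAC = 0.3086 * h
= 0.3086 * 2086
= 643.7396 mGal

643.7396


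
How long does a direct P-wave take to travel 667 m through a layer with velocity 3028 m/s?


t = x / V
= 667 / 3028
= 0.2203 s

0.2203


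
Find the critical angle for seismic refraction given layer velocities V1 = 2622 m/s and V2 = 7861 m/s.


V1/V2 = 2622/7861 = 0.333545
theta_c = arcsin(0.333545) = 19.4841 degrees

19.4841


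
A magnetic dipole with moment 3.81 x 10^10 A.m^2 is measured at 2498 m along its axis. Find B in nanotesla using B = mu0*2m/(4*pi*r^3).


m = 3.81 x 10^10 = 38100000000 A.m^2
2m = 76200000000 A.m^2
r^3 = 2498^3 = 15587529992
B = (4pi*10^-7) * 76200000000 / (4*pi * 15587529992) * 1e9
= 95755.744081 / 195878678841.91 * 1e9
= 488.8523 nT

488.8523


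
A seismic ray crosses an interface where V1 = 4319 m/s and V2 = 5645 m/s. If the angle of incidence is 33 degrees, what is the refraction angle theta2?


sin(theta1) = sin(33 deg) = 0.544639
sin(theta2) = V2/V1 * sin(theta1) = 5645/4319 * 0.544639 = 0.711852
theta2 = arcsin(0.711852) = 45.3858 degrees

45.3858


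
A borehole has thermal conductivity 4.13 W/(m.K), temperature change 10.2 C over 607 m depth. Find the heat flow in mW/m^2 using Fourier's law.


q = k * dT / dz * 1000
= 4.13 * 10.2 / 607 * 1000
= 0.0694 * 1000
= 69.4003 mW/m^2

69.4003


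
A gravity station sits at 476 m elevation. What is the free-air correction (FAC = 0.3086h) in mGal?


FAC = 0.3086 * h
= 0.3086 * 476
= 146.8936 mGal

146.8936


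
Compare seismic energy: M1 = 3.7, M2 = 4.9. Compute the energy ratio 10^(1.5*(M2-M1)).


M2 - M1 = 4.9 - 3.7 = 1.2
1.5 * 1.2 = 1.8
ratio = 10^1.8 = 63.1

63.1


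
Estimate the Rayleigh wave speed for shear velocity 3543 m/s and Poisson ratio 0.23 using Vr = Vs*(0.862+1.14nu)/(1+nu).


Numerator factor = 0.862 + 1.14*0.23 = 1.1242
Denominator = 1 + 0.23 = 1.23
Vr = 3543 * 1.1242 / 1.23 = 3238.24 m/s

3238.24


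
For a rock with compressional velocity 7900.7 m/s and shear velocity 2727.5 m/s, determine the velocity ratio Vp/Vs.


Vp/Vs = 7900.7 / 2727.5
= 2.8967

2.8967


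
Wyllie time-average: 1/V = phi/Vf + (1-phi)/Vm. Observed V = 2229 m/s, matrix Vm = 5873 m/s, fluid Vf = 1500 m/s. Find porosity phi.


1/V - 1/Vm = 1/2229 - 1/5873 = 0.00027836
1/Vf - 1/Vm = 1/1500 - 1/5873 = 0.0004964
phi = 0.00027836 / 0.0004964 = 0.5608

0.5608


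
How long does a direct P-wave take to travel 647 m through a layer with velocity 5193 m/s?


t = x / V
= 647 / 5193
= 0.1246 s

0.1246


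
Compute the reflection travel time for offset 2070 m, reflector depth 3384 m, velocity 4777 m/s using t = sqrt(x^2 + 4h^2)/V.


x^2 + 4h^2 = 2070^2 + 4*3384^2 = 4284900 + 45805824 = 50090724
sqrt(50090724) = 7077.4801
t = 7077.4801 / 4777 = 1.4816 s

1.4816


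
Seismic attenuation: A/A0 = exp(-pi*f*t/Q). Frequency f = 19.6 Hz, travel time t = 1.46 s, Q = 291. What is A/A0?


pi*f*t/Q = pi*19.6*1.46/291 = 0.308934
A/A0 = exp(-0.308934) = 0.734229

0.734229


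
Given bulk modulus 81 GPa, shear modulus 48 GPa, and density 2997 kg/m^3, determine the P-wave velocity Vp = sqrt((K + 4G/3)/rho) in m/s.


First compute the effective modulus:
K + 4G/3 = 81e9 + 4*48e9/3 = 145000000000.0 Pa
Then divide by density:
145000000000.0 / 2997 = 48381715.0484 Pa/(kg/m^3)
Take the square root:
Vp = sqrt(48381715.0484) = 6955.7 m/s

6955.7


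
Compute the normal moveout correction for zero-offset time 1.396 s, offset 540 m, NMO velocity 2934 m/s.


x/Vnmo = 540/2934 = 0.184049
(x/Vnmo)^2 = 0.033874
t0^2 = 1.948816
sqrt(1.948816 + 0.033874) = 1.40808
dt = 1.40808 - 1.396 = 0.01208

0.01208


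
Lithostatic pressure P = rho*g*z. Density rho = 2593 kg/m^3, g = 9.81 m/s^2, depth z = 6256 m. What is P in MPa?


P = rho * g * z / 1e6
= 2593 * 9.81 * 6256 / 1e6
= 159135936.48 / 1e6
= 159.1359 MPa

159.1359


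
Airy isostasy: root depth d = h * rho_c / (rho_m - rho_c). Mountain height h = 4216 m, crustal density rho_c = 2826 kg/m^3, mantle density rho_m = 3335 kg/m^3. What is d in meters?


rho_m - rho_c = 3335 - 2826 = 509
d = 4216 * 2826 / 509
= 11914416 / 509
= 23407.5 m

23407.5


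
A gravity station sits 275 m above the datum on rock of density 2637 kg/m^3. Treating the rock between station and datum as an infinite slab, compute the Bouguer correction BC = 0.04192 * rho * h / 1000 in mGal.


BC = 0.04192 * rho * h / 1000
= 0.04192 * 2637 * 275 / 1000
= 30.3993 mGal

30.3993


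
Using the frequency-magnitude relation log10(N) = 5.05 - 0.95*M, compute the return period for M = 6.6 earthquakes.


log10(N) = 5.05 - 0.95*6.6 = -1.22
N = 10^-1.22 = 0.060256
T = 1/N = 1/0.060256 = 16.5959 years

16.5959


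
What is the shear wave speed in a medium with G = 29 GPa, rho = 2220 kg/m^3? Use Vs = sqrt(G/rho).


Convert G to Pa: G = 29e9 Pa
Compute G/rho = 29e9 / 2220 = 13063063.0631
Vs = sqrt(13063063.0631) = 3614.29 m/s

3614.29


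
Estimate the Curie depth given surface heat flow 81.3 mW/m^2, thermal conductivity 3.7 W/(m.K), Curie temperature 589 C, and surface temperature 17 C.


T_Curie - T_surf = 589 - 17 = 572 C
Convert q to W/m^2: 81.3 mW/m^2 = 0.0813 W/m^2
d = 572 * 3.7 / 0.0813 = 26031.98 m

26031.98


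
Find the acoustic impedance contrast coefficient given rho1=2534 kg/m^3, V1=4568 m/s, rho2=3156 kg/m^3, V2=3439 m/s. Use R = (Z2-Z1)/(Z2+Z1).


Z1 = 2534 * 4568 = 11575312
Z2 = 3156 * 3439 = 10853484
R = (10853484 - 11575312) / (10853484 + 11575312) = -721828 / 22428796 = -0.0322

-0.0322


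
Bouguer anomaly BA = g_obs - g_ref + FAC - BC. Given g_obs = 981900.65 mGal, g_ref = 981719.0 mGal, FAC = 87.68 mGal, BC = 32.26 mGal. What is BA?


BA = g_obs - g_ref + FAC - BC
= 981900.65 - 981719.0 + 87.68 - 32.26
= 237.07 mGal

237.07


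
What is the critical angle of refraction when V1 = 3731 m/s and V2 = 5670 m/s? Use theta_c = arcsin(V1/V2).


V1/V2 = 3731/5670 = 0.658025
theta_c = arcsin(0.658025) = 41.1494 degrees

41.1494


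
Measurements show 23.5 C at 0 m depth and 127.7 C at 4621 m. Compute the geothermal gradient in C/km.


dT = 127.7 - 23.5 = 104.2 C
dz = 4621 - 0 = 4621 m
gradient = dT/dz * 1000 = 104.2/4621 * 1000 = 22.5492 C/km

22.5492


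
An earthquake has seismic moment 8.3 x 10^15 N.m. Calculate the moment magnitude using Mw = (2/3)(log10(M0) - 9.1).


log10(M0) = log10(8.3 x 10^15) = 15.9191
Mw = 2/3 * (15.9191 - 9.1)
= 2/3 * 6.8191
= 4.55

4.55


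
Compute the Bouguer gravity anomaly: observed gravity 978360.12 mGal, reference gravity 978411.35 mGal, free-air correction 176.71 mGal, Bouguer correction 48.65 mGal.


BA = g_obs - g_ref + FAC - BC
= 978360.12 - 978411.35 + 176.71 - 48.65
= 76.83 mGal

76.83


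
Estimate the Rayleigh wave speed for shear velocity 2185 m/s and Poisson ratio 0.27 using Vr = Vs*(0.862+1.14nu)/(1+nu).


Numerator factor = 0.862 + 1.14*0.27 = 1.1698
Denominator = 1 + 0.27 = 1.27
Vr = 2185 * 1.1698 / 1.27 = 2012.61 m/s

2012.61


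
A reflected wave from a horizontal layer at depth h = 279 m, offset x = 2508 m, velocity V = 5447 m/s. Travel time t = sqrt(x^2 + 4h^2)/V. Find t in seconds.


x^2 + 4h^2 = 2508^2 + 4*279^2 = 6290064 + 311364 = 6601428
sqrt(6601428) = 2569.3244
t = 2569.3244 / 5447 = 0.4717 s

0.4717


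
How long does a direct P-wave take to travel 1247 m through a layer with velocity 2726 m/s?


t = x / V
= 1247 / 2726
= 0.4574 s

0.4574


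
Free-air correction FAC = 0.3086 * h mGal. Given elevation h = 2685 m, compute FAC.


FAC = 0.3086 * h
= 0.3086 * 2685
= 828.591 mGal

828.591


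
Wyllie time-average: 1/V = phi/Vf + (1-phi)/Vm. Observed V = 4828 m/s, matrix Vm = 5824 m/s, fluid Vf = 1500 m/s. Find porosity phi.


1/V - 1/Vm = 1/4828 - 1/5824 = 3.542e-05
1/Vf - 1/Vm = 1/1500 - 1/5824 = 0.00049496
phi = 3.542e-05 / 0.00049496 = 0.0716

0.0716


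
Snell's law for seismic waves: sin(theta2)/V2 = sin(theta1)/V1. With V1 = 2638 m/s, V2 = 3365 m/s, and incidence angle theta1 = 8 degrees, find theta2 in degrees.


sin(theta1) = sin(8 deg) = 0.139173
sin(theta2) = V2/V1 * sin(theta1) = 3365/2638 * 0.139173 = 0.177527
theta2 = arcsin(0.177527) = 10.2258 degrees

10.2258


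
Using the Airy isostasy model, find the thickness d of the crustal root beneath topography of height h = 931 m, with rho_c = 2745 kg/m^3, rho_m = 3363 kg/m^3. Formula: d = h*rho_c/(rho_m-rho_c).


rho_m - rho_c = 3363 - 2745 = 618
d = 931 * 2745 / 618
= 2555595 / 618
= 4135.27 m

4135.27


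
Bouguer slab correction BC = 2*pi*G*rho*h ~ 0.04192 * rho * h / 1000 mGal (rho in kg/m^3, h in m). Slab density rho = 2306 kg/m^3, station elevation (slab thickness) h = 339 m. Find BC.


BC = 0.04192 * rho * h / 1000
= 0.04192 * 2306 * 339 / 1000
= 32.7703 mGal

32.7703


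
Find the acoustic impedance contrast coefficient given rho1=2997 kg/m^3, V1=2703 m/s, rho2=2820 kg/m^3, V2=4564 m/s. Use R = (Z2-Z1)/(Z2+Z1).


Z1 = 2997 * 2703 = 8100891
Z2 = 2820 * 4564 = 12870480
R = (12870480 - 8100891) / (12870480 + 8100891) = 4769589 / 20971371 = 0.2274

0.2274


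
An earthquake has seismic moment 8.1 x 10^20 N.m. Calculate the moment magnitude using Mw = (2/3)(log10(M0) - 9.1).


log10(M0) = log10(8.1 x 10^20) = 20.9085
Mw = 2/3 * (20.9085 - 9.1)
= 2/3 * 11.8085
= 7.87

7.87


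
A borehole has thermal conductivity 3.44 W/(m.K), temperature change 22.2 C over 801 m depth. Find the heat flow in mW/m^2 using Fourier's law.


q = k * dT / dz * 1000
= 3.44 * 22.2 / 801 * 1000
= 0.095341 * 1000
= 95.3408 mW/m^2

95.3408


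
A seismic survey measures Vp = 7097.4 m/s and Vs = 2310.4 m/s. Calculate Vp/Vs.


Vp/Vs = 7097.4 / 2310.4
= 3.0719

3.0719


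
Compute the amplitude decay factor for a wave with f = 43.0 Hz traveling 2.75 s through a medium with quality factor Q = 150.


pi*f*t/Q = pi*43.0*2.75/150 = 2.476622
A/A0 = exp(-2.476622) = 0.084027

0.084027


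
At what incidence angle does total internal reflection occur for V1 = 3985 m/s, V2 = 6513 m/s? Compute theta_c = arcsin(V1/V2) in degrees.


V1/V2 = 3985/6513 = 0.611853
theta_c = arcsin(0.611853) = 37.7236 degrees

37.7236


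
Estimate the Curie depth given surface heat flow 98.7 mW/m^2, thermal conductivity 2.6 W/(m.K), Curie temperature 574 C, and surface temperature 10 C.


T_Curie - T_surf = 574 - 10 = 564 C
Convert q to W/m^2: 98.7 mW/m^2 = 0.0987 W/m^2
d = 564 * 2.6 / 0.0987 = 14857.14 m

14857.14


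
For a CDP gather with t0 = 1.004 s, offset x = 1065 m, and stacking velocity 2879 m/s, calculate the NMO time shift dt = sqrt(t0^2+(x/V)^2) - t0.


x/Vnmo = 1065/2879 = 0.36992
(x/Vnmo)^2 = 0.136841
t0^2 = 1.008016
sqrt(1.008016 + 0.136841) = 1.06998
dt = 1.06998 - 1.004 = 0.06598

0.06598


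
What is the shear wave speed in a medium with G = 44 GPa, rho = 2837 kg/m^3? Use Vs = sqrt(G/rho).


Convert G to Pa: G = 44e9 Pa
Compute G/rho = 44e9 / 2837 = 15509340.853
Vs = sqrt(15509340.853) = 3938.19 m/s

3938.19


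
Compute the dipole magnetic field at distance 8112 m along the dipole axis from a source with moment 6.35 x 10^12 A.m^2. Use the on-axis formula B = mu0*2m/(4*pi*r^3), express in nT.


m = 6.35 x 10^12 = 6350000000000 A.m^2
2m = 12700000000000 A.m^2
r^3 = 8112^3 = 533806460928
B = (4pi*10^-7) * 12700000000000 / (4*pi * 533806460928) * 1e9
= 15959290.680236 / 6708009824360.69 * 1e9
= 2379.1394 nT

2379.1394


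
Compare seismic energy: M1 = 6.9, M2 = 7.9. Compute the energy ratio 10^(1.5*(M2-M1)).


M2 - M1 = 7.9 - 6.9 = 1.0
1.5 * 1.0 = 1.5
ratio = 10^1.5 = 31.62

31.62


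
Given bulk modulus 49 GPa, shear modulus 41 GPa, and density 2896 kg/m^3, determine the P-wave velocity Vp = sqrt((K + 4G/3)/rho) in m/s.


First compute the effective modulus:
K + 4G/3 = 49e9 + 4*41e9/3 = 103666666666.67 Pa
Then divide by density:
103666666666.67 / 2896 = 35796500.9208 Pa/(kg/m^3)
Take the square root:
Vp = sqrt(35796500.9208) = 5983.02 m/s

5983.02


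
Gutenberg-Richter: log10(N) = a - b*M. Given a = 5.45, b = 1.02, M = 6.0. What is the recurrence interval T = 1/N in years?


log10(N) = 5.45 - 1.02*6.0 = -0.67
N = 10^-0.67 = 0.213796
T = 1/N = 1/0.213796 = 4.6774 years

4.6774


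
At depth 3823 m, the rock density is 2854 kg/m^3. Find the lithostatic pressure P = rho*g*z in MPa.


P = rho * g * z / 1e6
= 2854 * 9.81 * 3823 / 1e6
= 107035360.02 / 1e6
= 107.0354 MPa

107.0354


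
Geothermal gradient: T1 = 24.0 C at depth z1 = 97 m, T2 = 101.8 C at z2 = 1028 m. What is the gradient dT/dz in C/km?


dT = 101.8 - 24.0 = 77.8 C
dz = 1028 - 97 = 931 m
gradient = dT/dz * 1000 = 77.8/931 * 1000 = 83.5661 C/km

83.5661


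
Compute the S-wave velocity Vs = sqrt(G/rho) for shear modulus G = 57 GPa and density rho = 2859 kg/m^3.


Convert G to Pa: G = 57e9 Pa
Compute G/rho = 57e9 / 2859 = 19937040.9234
Vs = sqrt(19937040.9234) = 4465.09 m/s

4465.09


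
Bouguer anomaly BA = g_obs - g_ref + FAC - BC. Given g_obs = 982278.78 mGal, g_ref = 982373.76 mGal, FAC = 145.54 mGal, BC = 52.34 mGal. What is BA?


BA = g_obs - g_ref + FAC - BC
= 982278.78 - 982373.76 + 145.54 - 52.34
= -1.78 mGal

-1.78


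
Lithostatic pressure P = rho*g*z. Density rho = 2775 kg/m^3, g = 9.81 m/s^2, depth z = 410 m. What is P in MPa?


P = rho * g * z / 1e6
= 2775 * 9.81 * 410 / 1e6
= 11161327.5 / 1e6
= 11.1613 MPa

11.1613


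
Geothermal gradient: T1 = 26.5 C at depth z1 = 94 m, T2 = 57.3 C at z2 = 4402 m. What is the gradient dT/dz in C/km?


dT = 57.3 - 26.5 = 30.8 C
dz = 4402 - 94 = 4308 m
gradient = dT/dz * 1000 = 30.8/4308 * 1000 = 7.1495 C/km

7.1495


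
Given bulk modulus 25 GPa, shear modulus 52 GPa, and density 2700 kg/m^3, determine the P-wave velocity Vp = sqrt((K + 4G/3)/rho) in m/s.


First compute the effective modulus:
K + 4G/3 = 25e9 + 4*52e9/3 = 94333333333.33 Pa
Then divide by density:
94333333333.33 / 2700 = 34938271.6049 Pa/(kg/m^3)
Take the square root:
Vp = sqrt(34938271.6049) = 5910.86 m/s

5910.86
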